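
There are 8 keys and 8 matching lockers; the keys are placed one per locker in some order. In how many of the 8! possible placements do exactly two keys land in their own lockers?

Pick the 2 fixed positions: C(8,2) = 28 ways.
The other 6 form a derangement: !6 = 265.
Total: 28 × 265 = 7420.

7420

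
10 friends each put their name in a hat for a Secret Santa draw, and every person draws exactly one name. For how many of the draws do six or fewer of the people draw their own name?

3628514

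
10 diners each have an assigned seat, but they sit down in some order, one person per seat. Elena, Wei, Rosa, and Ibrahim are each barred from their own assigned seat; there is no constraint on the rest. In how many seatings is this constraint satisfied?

2399760

Let A_j be the event that the j-th constrained one is fixed. By inclusion-exclusion over the 4 events:
Σ_{j=0}^{4} (-1)^j C(4,j)(10-j)!
= C(4,0)·10! - C(4,1)·9! + C(4,2)·8! - C(4,3)·7! + C(4,4)·6!
= 3628800 - 1451520 + 241920 - 20160 + 720
= 2399760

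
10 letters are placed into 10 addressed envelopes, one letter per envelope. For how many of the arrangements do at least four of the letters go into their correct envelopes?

68914

Sum C(10,i)·!(10-i) for i = 4..10:
  i=4: C(10,4)·!6 = 210·265 = 55650
  i=5: C(10,5)·!5 = 252·44 = 11088
  i=6: C(10,6)·!4 = 210·9 = 1890
  i=7: C(10,7)·!3 = 120·2 = 240
  i=8: C(10,8)·!2 = 45·1 = 45
  i=9: C(10,9)·!1 = 10·0 = 0
  i=10: C(10,10)·!0 = 1·1 = 1
Total = 68914.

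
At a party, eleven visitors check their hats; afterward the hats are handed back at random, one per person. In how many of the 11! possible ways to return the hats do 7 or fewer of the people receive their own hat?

# with exactly i fixed is C(11,i)·!(11-i); sum over i=0..7:
  i=0: C(11,0)·!11 = 1·14684570 = 14684570
  i=1: C(11,1)·!10 = 11·1334961 = 14684571
  i=2: C(11,2)·!9 = 55·133496 = 7342280
  i=3: C(11,3)·!8 = 165·14833 = 2447445
  i=4: C(11,4)·!7 = 330·1854 = 611820
  i=5: C(11,5)·!6 = 462·265 = 122430
  i=6: C(11,6)·!5 = 462·44 = 20328
  i=7: C(11,7)·!4 = 330·9 = 2970
Total = 39916414.

39916414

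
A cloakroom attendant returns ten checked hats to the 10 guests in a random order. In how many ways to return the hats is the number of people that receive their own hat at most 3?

3559886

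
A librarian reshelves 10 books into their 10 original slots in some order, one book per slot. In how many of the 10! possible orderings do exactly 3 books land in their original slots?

222480

Pick the 3 fixed positions: C(10,3) = 120 ways.
The remaining 7 must be deranged: !7 = 1854.
Total: 120 × 1854 = 222480.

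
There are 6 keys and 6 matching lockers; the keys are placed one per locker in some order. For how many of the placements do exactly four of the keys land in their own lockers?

15

Pick the 4 fixed positions: C(6,4) = 15 ways.
The other 2 form a derangement: !2 = 1.
Total: 15 × 1 = 15.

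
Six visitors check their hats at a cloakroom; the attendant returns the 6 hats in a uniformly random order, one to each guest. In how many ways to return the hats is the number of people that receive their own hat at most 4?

719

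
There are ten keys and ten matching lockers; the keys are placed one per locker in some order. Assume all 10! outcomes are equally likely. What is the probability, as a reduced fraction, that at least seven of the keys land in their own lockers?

Favorable outcomes: Σ_{i≥7} C(10,i)·!(10-i) = 120·2 + 45·1 + 10·0 + 1·1 = 286.
Total outcomes: 10! = 3628800.
Probability = 286/3628800 = 143/1814400.

143/1814400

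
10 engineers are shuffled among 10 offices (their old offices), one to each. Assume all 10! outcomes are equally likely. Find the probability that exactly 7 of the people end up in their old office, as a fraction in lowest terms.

1/15120

Favorable outcomes: C(10,7)·!3 = 120·2 = 240.
Total outcomes: 10! = 3628800.
Probability = 240/3628800 = 1/15120.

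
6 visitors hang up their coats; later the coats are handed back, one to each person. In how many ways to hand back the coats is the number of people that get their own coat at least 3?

# with exactly i fixed is C(6,i)·!(6-i); sum over i=3..6:
  i=3: C(6,3)·!3 = 20·2 = 40
  i=4: C(6,4)·!2 = 15·1 = 15
  i=5: C(6,5)·!1 = 6·0 = 0
  i=6: C(6,6)·!0 = 1·1 = 1
Total = 56.

56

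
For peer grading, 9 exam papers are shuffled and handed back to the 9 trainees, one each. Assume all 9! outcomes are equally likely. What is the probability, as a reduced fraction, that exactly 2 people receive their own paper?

103/560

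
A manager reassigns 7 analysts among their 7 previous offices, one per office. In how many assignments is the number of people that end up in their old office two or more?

Sum C(7,i)·!(7-i) for i = 2..7:
  i=2: C(7,2)·!5 = 21·44 = 924
  i=3: C(7,3)·!4 = 35·9 = 315
  i=4: C(7,4)·!3 = 35·2 = 70
  i=5: C(7,5)·!2 = 21·1 = 21
  i=6: C(7,6)·!1 = 7·0 = 0
  i=7: C(7,7)·!0 = 1·1 = 1
Total = 1331.

1331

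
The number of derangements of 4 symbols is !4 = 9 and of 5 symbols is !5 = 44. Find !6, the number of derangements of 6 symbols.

!6 = (6-1)·(!5 + !4) = 5·(44 + 9) = 5·53 = 265.

265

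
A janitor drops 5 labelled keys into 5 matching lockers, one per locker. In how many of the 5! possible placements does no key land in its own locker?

44

Recurrence: !5 = 5·!4 + (-1)^5.
!5 = 5·9 - 1 = 44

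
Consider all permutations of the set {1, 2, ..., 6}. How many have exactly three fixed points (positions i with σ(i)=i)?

Pick the 3 fixed positions: C(6,3) = 20 ways.
The other 3 form a derangement: !3 = 2.
Total: 20 × 2 = 40.

40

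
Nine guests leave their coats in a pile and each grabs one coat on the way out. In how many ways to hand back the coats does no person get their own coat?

By inclusion-exclusion, !9 = Σ (-1)^k · 9!/k! for k=0..9
= 9! - 9!/1! + 9!/2! - 9!/3! + 9!/4! - 9!/5! + 9!/6! - 9!/7! + 9!/8! - 9!/9!
= 362880 - 362880 + 181440 - 60480 + 15120 - 3024 + 504 - 72 + 9 - 1
= 133496

133496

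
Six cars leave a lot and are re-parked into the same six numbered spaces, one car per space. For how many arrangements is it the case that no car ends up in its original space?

265

By inclusion-exclusion, !6 = Σ (-1)^k · 6!/k! for k=0..6
= 6! - 6!/1! + 6!/2! - 6!/3! + 6!/4! - 6!/5! + 6!/6!
= 720 - 720 + 360 - 120 + 30 - 6 + 1
= 265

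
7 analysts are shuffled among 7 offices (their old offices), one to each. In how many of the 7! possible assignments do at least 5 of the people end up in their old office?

22

# with exactly i fixed is C(7,i)·!(7-i); sum over i=5..7:
  i=5: C(7,5)·!2 = 21·1 = 21
  i=6: C(7,6)·!1 = 7·0 = 0
  i=7: C(7,7)·!0 = 1·1 = 1
Total = 22.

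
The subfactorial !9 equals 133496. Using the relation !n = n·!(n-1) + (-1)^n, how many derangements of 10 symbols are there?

!10 = 10·133496 + 1 = 1334961.

1334961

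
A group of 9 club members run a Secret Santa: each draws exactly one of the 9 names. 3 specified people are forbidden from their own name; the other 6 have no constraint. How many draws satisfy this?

256320

Inclusion-exclusion on the 3 forbidden self-matches:
Σ_{j=0}^{3} (-1)^j C(3,j)(9-j)!
= C(3,0)·9! - C(3,1)·8! + C(3,2)·7! - C(3,3)·6!
= 362880 - 120960 + 15120 - 720
= 256320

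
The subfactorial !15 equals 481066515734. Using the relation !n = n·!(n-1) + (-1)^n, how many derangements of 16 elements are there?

!16 = 16·481066515734 + 1 = 7697064251745.

7697064251745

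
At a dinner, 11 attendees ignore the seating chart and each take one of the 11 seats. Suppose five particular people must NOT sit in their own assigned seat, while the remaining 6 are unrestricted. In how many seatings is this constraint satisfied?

25022880

Inclusion-exclusion on the 5 forbidden self-matches:
Σ_{j=0}^{5} (-1)^j C(5,j)(11-j)!
= C(5,0)·11! - C(5,1)·10! + C(5,2)·9! - C(5,3)·8! + C(5,4)·7! - C(5,5)·6!
= 39916800 - 18144000 + 3628800 - 403200 + 25200 - 720
= 25022880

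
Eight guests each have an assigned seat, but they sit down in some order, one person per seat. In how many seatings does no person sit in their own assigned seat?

!8 = 8! · Σ_{k=0}^{8} (-1)^k/k!
= 8! - 8!/1! + 8!/2! - 8!/3! + 8!/4! - 8!/5! + 8!/6! - 8!/7! + 8!/8!
= 40320 - 40320 + 20160 - 6720 + 1680 - 336 + 56 - 8 + 1
= 14833

14833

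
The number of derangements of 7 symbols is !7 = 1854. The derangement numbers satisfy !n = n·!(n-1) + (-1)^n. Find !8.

!8 = 8·1854 + 1 = 14833.

14833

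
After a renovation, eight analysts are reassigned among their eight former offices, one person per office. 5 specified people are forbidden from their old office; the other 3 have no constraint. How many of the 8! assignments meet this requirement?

21234

Let A_j be the event that the j-th constrained one is fixed. By inclusion-exclusion over the 5 events:
Σ_{j=0}^{5} (-1)^j C(5,j)(8-j)!
= C(5,0)·8! - C(5,1)·7! + C(5,2)·6! - C(5,3)·5! + C(5,4)·4! - C(5,5)·3!
= 40320 - 25200 + 7200 - 1200 + 120 - 6
= 21234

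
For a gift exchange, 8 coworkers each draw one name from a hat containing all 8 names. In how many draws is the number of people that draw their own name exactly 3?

2464

Pick the 3 fixed positions: C(8,3) = 56 ways.
The other 5 form a derangement: !5 = 44.
Total: 56 × 44 = 2464.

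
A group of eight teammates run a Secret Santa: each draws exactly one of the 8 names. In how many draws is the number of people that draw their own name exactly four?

630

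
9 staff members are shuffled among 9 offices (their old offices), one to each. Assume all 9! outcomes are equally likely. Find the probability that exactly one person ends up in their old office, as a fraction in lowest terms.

Favorable outcomes: C(9,1)·!8 = 9·14833 = 133497.
Total outcomes: 9! = 362880.
Probability = 133497/362880 = 2119/5760.

2119/5760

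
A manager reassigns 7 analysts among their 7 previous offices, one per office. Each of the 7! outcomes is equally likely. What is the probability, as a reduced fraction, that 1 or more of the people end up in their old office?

177/280

Favorable outcomes: Σ_{i≥1} C(7,i)·!(7-i) = 7·265 + 21·44 + 35·9 + 35·2 + 21·1 + 7·0 + 1·1 = 3186.
Total outcomes: 7! = 5040.
Probability = 3186/5040 = 177/280.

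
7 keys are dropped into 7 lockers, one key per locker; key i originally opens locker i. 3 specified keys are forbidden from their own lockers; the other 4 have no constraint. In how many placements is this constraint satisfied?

3216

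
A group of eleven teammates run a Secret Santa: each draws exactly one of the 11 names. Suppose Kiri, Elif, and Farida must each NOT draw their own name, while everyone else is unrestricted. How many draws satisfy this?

Let A_j be the event that the j-th constrained one is fixed. By inclusion-exclusion over the 3 events:
Σ_{j=0}^{3} (-1)^j C(3,j)(11-j)!
= C(3,0)·11! - C(3,1)·10! + C(3,2)·9! - C(3,3)·8!
= 39916800 - 10886400 + 1088640 - 40320
= 30078720

30078720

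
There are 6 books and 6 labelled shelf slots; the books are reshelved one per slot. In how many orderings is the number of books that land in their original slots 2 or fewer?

# with exactly i fixed is C(6,i)·!(6-i); sum over i=0..2:
  i=0: C(6,0)·!6 = 1·265 = 265
  i=1: C(6,1)·!5 = 6·44 = 264
  i=2: C(6,2)·!4 = 15·9 = 135
Total = 664.

664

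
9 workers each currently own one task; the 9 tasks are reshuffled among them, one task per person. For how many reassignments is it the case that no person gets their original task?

133496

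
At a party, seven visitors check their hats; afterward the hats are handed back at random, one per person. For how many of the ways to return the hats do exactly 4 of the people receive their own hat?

70

Choose which 4 of the 7 are fixed: C(7,4) = 35.
The remaining 3 must be deranged: !3 = 2.
Total: 35 × 2 = 70.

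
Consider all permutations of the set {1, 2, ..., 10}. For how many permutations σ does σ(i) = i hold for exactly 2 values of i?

Choose which 2 of the 10 are fixed: C(10,2) = 45.
The other 8 form a derangement: !8 = 14833.
Total: 45 × 14833 = 667485.

667485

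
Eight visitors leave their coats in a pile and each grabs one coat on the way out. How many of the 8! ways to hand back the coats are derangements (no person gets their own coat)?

14833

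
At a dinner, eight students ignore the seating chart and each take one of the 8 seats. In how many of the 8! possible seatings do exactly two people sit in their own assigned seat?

Choose which 2 of the 8 are fixed: C(8,2) = 28.
The other 6 form a derangement: !6 = 265.
Total: 28 × 265 = 7420.

7420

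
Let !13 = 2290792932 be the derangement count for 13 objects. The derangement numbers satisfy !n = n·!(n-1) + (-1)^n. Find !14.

32071101049

!14 = 14·2290792932 + 1 = 32071101049.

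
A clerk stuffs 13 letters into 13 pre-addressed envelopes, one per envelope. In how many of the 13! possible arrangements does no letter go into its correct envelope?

The subfactorial !13 = [13!/e] (nearest integer).
13! = 6227020800, and 6227020800/e ≈ 2290792932.07, so !13 = 2290792932.

2290792932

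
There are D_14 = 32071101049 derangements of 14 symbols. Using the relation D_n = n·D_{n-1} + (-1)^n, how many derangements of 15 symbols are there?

481066515734

D_15 = 15·32071101049 - 1 = 481066515734.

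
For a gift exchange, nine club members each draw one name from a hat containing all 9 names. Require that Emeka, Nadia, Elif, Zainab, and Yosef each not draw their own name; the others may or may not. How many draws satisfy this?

Let A_j be the event that the j-th constrained one is fixed. By inclusion-exclusion over the 5 events:
Σ_{j=0}^{5} (-1)^j C(5,j)(9-j)!
= C(5,0)·9! - C(5,1)·8! + C(5,2)·7! - C(5,3)·6! + C(5,4)·5! - C(5,5)·4!
= 362880 - 201600 + 50400 - 7200 + 600 - 24
= 205056

205056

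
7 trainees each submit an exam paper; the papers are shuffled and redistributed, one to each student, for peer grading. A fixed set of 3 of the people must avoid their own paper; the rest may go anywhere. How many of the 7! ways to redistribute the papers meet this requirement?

Let A_j be the event that the j-th constrained one is fixed. By inclusion-exclusion over the 3 events:
Σ_{j=0}^{3} (-1)^j C(3,j)(7-j)!
= C(3,0)·7! - C(3,1)·6! + C(3,2)·5! - C(3,3)·4!
= 5040 - 2160 + 360 - 24
= 3216

3216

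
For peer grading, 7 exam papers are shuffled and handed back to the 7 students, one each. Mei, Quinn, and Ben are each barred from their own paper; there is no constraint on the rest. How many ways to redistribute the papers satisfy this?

3216

Let A_j be the event that the j-th constrained one is fixed. By inclusion-exclusion over the 3 events:
Σ_{j=0}^{3} (-1)^j C(3,j)(7-j)!
= C(3,0)·7! - C(3,1)·6! + C(3,2)·5! - C(3,3)·4!
= 5040 - 2160 + 360 - 24
= 3216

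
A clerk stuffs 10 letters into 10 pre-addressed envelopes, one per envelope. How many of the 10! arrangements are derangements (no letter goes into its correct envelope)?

By inclusion-exclusion, !10 = Σ (-1)^k · 10!/k! for k=0..10
= 10! - 10!/1! + 10!/2! - 10!/3! + 10!/4! - 10!/5! + 10!/6! - 10!/7! + 10!/8! - 10!/9! + 10!/10!
= 3628800 - 3628800 + 1814400 - 604800 + 151200 - 30240 + 5040 - 720 + 90 - 10 + 1
= 1334961

1334961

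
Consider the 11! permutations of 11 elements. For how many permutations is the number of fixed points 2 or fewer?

36711421

Sum C(11,i)·!(11-i) for i = 0..2:
  i=0: C(11,0)·!11 = 1·14684570 = 14684570
  i=1: C(11,1)·!10 = 11·1334961 = 14684571
  i=2: C(11,2)·!9 = 55·133496 = 7342280
Total = 36711421.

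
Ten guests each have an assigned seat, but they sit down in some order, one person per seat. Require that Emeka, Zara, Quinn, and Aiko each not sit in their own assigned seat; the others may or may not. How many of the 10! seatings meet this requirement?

Let A_j be the event that the j-th constrained one is fixed. By inclusion-exclusion over the 4 events:
Σ_{j=0}^{4} (-1)^j C(4,j)(10-j)!
= C(4,0)·10! - C(4,1)·9! + C(4,2)·8! - C(4,3)·7! + C(4,4)·6!
= 3628800 - 1451520 + 241920 - 20160 + 720
= 2399760

2399760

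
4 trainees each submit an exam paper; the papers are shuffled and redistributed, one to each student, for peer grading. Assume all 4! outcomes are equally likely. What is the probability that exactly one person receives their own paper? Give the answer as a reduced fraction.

Favorable outcomes: C(4,1)·!3 = 4·2 = 8.
Total outcomes: 4! = 24.
Probability = 8/24 = 1/3.

1/3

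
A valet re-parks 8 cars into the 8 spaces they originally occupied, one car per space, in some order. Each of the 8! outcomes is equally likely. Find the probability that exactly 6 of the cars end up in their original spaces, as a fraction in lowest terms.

1/1440

Favorable outcomes: C(8,6)·!2 = 28·1 = 28.
Total outcomes: 8! = 40320.
Probability = 28/40320 = 1/1440.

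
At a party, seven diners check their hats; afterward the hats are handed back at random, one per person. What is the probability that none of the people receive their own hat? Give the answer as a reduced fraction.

103/280

Favorable outcomes: !7 = 1854.
Total outcomes: 7! = 5040.
Probability = 1854/5040 = 103/280.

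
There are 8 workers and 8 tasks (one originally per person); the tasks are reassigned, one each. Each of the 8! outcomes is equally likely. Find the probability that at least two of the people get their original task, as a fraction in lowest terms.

2131/8064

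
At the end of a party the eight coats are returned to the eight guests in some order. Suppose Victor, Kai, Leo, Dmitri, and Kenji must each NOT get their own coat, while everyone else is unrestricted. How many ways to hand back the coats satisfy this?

21234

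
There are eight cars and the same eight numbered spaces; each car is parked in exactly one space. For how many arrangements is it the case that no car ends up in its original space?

14833

The number of derangements of 8 is !8 = Σ_{k=0}^{8} (-1)^k·8!/k!
= 8! - 8!/1! + 8!/2! - 8!/3! + 8!/4! - 8!/5! + 8!/6! - 8!/7! + 8!/8!
= 40320 - 40320 + 20160 - 6720 + 1680 - 336 + 56 - 8 + 1
= 14833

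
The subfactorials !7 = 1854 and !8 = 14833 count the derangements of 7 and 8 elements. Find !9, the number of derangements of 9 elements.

133496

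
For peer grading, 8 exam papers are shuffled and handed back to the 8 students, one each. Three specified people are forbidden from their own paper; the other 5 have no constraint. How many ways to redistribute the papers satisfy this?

27240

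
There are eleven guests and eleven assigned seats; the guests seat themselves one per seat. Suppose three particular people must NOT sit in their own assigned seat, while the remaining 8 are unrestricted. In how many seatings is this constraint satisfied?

30078720

Inclusion-exclusion on the 3 forbidden self-matches:
Σ_{j=0}^{3} (-1)^j C(3,j)(11-j)!
= C(3,0)·11! - C(3,1)·10! + C(3,2)·9! - C(3,3)·8!
= 39916800 - 10886400 + 1088640 - 40320
= 30078720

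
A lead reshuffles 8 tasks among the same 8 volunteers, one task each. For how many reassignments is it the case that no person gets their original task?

14833

!8 = 8! · Σ_{k=0}^{8} (-1)^k/k!
= 8! - 8!/1! + 8!/2! - 8!/3! + 8!/4! - 8!/5! + 8!/6! - 8!/7! + 8!/8!
= 40320 - 40320 + 20160 - 6720 + 1680 - 336 + 56 - 8 + 1
= 14833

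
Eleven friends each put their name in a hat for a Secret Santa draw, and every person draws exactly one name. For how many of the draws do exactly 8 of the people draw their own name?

Pick the 8 fixed positions: C(11,8) = 165 ways.
The other 3 form a derangement: !3 = 2.
Total: 165 × 2 = 330.

330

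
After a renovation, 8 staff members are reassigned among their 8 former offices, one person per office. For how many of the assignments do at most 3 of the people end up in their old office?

# with exactly i fixed is C(8,i)·!(8-i); sum over i=0..3:
  i=0: C(8,0)·!8 = 1·14833 = 14833
  i=1: C(8,1)·!7 = 8·1854 = 14832
  i=2: C(8,2)·!6 = 28·265 = 7420
  i=3: C(8,3)·!5 = 56·44 = 2464
Total = 39549.

39549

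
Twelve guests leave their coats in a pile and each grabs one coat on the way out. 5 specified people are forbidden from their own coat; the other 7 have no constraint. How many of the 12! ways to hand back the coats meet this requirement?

Inclusion-exclusion on the 5 forbidden self-matches:
Σ_{j=0}^{5} (-1)^j C(5,j)(12-j)!
= C(5,0)·12! - C(5,1)·11! + C(5,2)·10! - C(5,3)·9! + C(5,4)·8! - C(5,5)·7!
= 479001600 - 199584000 + 36288000 - 3628800 + 201600 - 5040
= 312273360

312273360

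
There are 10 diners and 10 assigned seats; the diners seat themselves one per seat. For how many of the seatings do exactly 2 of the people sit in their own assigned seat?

667485

Pick the 2 fixed positions: C(10,2) = 45 ways.
The remaining 8 must be deranged: !8 = 14833.
Total: 45 × 14833 = 667485.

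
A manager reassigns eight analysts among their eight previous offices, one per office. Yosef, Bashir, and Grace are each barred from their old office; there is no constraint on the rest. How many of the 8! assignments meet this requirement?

Inclusion-exclusion on the 3 forbidden self-matches:
Σ_{j=0}^{3} (-1)^j C(3,j)(8-j)!
= C(3,0)·8! - C(3,1)·7! + C(3,2)·6! - C(3,3)·5!
= 40320 - 15120 + 2160 - 120
= 27240

27240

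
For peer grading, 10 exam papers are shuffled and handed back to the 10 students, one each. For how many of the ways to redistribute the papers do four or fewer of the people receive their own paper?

3615536

# with exactly i fixed is C(10,i)·!(10-i); sum over i=0..4:
  i=0: C(10,0)·!10 = 1·1334961 = 1334961
  i=1: C(10,1)·!9 = 10·133496 = 1334960
  i=2: C(10,2)·!8 = 45·14833 = 667485
  i=3: C(10,3)·!7 = 120·1854 = 222480
  i=4: C(10,4)·!6 = 210·265 = 55650
Total = 3615536.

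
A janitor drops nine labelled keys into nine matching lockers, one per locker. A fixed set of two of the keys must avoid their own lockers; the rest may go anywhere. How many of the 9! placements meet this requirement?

287280

Let A_j be the event that the j-th constrained one is fixed. By inclusion-exclusion over the 2 events:
Σ_{j=0}^{2} (-1)^j C(2,j)(9-j)!
= C(2,0)·9! - C(2,1)·8! + C(2,2)·7!
= 362880 - 80640 + 5040
= 287280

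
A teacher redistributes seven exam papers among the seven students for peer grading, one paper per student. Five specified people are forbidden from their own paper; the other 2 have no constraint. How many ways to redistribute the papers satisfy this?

Let A_j be the event that the j-th constrained one is fixed. By inclusion-exclusion over the 5 events:
Σ_{j=0}^{5} (-1)^j C(5,j)(7-j)!
= C(5,0)·7! - C(5,1)·6! + C(5,2)·5! - C(5,3)·4! + C(5,4)·3! - C(5,5)·2!
= 5040 - 3600 + 1200 - 240 + 30 - 2
= 2428

2428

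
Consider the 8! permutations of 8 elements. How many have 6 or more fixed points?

29

Sum C(8,i)·!(8-i) for i = 6..8:
  i=6: C(8,6)·!2 = 28·1 = 28
  i=7: C(8,7)·!1 = 8·0 = 0
  i=8: C(8,8)·!0 = 1·1 = 1
Total = 29.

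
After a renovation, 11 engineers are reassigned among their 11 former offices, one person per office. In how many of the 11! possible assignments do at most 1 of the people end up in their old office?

29369141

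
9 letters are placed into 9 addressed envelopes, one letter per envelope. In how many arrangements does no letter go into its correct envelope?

Recurrence: !9 = 8·(!8 + !7).
!9 = 8·(14833 + 1854) = 8·16687 = 133496

133496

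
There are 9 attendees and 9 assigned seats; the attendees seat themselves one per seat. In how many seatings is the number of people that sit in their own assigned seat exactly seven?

Pick the 7 fixed positions: C(9,7) = 36 ways.
The remaining 2 must be deranged: !2 = 1.
Total: 36 × 1 = 36.

36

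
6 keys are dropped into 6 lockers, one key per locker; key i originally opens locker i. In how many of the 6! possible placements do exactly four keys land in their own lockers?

Choose which 4 of the 6 are fixed: C(6,4) = 15.
The remaining 2 must be deranged: !2 = 1.
Total: 15 × 1 = 15.

15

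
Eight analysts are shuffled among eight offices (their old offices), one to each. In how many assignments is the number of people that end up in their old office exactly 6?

28

Choose which 6 of the 8 are fixed: C(8,6) = 28.
The other 2 form a derangement: !2 = 1.
Total: 28 × 1 = 28.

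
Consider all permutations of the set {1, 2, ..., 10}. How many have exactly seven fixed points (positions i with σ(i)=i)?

240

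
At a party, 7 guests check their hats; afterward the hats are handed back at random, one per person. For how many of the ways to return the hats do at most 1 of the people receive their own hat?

3709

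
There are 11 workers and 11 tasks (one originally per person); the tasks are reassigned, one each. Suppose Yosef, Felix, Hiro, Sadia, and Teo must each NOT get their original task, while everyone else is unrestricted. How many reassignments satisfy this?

25022880

Let A_j be the event that the j-th constrained one is fixed. By inclusion-exclusion over the 5 events:
Σ_{j=0}^{5} (-1)^j C(5,j)(11-j)!
= C(5,0)·11! - C(5,1)·10! + C(5,2)·9! - C(5,3)·8! + C(5,4)·7! - C(5,5)·6!
= 39916800 - 18144000 + 3628800 - 403200 + 25200 - 720
= 25022880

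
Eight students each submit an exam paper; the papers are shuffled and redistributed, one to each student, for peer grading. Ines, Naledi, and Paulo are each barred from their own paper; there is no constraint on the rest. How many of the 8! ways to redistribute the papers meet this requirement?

27240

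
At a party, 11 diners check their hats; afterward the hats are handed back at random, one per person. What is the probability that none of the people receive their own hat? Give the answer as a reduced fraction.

Favorable outcomes: !11 = 14684570.
Total outcomes: 11! = 39916800.
Probability = 14684570/39916800 = 1468457/3991680.

1468457/3991680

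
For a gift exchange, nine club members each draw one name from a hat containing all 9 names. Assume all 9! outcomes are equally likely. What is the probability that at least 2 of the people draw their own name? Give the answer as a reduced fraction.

Favorable outcomes: Σ_{i≥2} C(9,i)·!(9-i) = 36·1854 + 84·265 + 126·44 + 126·9 + 84·2 + 36·1 + 9·0 + 1·1 = 95887.
Total outcomes: 9! = 362880.
Probability = 95887/362880 = 95887/362880.

95887/362880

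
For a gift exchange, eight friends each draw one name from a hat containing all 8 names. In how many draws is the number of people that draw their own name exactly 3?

Choose which 3 of the 8 are fixed: C(8,3) = 56.
The other 5 form a derangement: !5 = 44.
Total: 56 × 44 = 2464.

2464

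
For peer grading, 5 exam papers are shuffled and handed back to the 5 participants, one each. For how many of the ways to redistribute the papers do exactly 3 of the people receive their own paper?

Choose which 3 of the 5 are fixed: C(5,3) = 10.
The remaining 2 must be deranged: !2 = 1.
Total: 10 × 1 = 10.

10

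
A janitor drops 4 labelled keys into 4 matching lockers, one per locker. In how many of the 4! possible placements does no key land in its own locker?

9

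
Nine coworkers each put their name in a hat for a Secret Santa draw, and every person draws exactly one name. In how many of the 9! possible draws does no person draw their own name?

133496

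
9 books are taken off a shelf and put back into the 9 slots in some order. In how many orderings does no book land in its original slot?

133496

Recurrence: !9 = 8·(!8 + !7).
!9 = 8·(14833 + 1854) = 8·16687 = 133496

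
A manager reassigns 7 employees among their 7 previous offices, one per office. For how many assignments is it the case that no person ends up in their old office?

1854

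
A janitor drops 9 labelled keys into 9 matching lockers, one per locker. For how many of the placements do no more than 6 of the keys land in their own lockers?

Sum C(9,i)·!(9-i) for i = 0..6:
  i=0: C(9,0)·!9 = 1·133496 = 133496
  i=1: C(9,1)·!8 = 9·14833 = 133497
  i=2: C(9,2)·!7 = 36·1854 = 66744
  i=3: C(9,3)·!6 = 84·265 = 22260
  i=4: C(9,4)·!5 = 126·44 = 5544
  i=5: C(9,5)·!4 = 126·9 = 1134
  i=6: C(9,6)·!3 = 84·2 = 168
Total = 362843.

362843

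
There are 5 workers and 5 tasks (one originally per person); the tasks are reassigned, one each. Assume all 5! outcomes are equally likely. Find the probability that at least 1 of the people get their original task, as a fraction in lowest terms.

19/30

Favorable outcomes: Σ_{i≥1} C(5,i)·!(5-i) = 5·9 + 10·2 + 10·1 + 5·0 + 1·1 = 76.
Total outcomes: 5! = 120.
Probability = 76/120 = 19/30.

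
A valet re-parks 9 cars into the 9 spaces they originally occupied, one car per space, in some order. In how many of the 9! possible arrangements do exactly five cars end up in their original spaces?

Pick the 5 fixed positions: C(9,5) = 126 ways.
The other 4 form a derangement: !4 = 9.
Total: 126 × 9 = 1134.

1134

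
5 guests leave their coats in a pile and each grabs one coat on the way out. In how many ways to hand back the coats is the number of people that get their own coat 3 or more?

11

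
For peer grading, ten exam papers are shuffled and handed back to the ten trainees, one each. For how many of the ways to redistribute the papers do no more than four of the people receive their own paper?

Sum C(10,i)·!(10-i) for i = 0..4:
  i=0: C(10,0)·!10 = 1·1334961 = 1334961
  i=1: C(10,1)·!9 = 10·133496 = 1334960
  i=2: C(10,2)·!8 = 45·14833 = 667485
  i=3: C(10,3)·!7 = 120·1854 = 222480
  i=4: C(10,4)·!6 = 210·265 = 55650
Total = 3615536.

3615536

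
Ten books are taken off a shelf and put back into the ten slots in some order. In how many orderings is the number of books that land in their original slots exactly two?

Pick the 2 fixed positions: C(10,2) = 45 ways.
The other 8 form a derangement: !8 = 14833.
Total: 45 × 14833 = 667485.

667485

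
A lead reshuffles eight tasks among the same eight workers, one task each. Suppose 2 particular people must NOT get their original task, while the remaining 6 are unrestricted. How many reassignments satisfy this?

30960

Let A_j be the event that the j-th constrained one is fixed. By inclusion-exclusion over the 2 events:
Σ_{j=0}^{2} (-1)^j C(2,j)(8-j)!
= C(2,0)·8! - C(2,1)·7! + C(2,2)·6!
= 40320 - 10080 + 720
= 30960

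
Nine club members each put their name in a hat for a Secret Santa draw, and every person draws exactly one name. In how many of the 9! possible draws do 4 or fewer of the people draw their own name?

Sum C(9,i)·!(9-i) for i = 0..4:
  i=0: C(9,0)·!9 = 1·133496 = 133496
  i=1: C(9,1)·!8 = 9·14833 = 133497
  i=2: C(9,2)·!7 = 36·1854 = 66744
  i=3: C(9,3)·!6 = 84·265 = 22260
  i=4: C(9,4)·!5 = 126·44 = 5544
Total = 361541.

361541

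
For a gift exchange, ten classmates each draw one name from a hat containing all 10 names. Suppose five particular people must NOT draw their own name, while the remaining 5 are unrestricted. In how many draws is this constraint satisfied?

Inclusion-exclusion on the 5 forbidden self-matches:
Σ_{j=0}^{5} (-1)^j C(5,j)(10-j)!
= C(5,0)·10! - C(5,1)·9! + C(5,2)·8! - C(5,3)·7! + C(5,4)·6! - C(5,5)·5!
= 3628800 - 1814400 + 403200 - 50400 + 3600 - 120
= 2170680

2170680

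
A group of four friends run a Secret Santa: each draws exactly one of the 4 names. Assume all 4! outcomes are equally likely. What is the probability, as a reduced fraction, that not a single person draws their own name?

3/8

Favorable outcomes: !4 = 9.
Total outcomes: 4! = 24.
Probability = 9/24 = 3/8.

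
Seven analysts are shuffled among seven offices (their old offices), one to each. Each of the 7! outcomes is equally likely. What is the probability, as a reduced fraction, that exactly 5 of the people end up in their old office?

1/240

Favorable outcomes: C(7,5)·!2 = 21·1 = 21.
Total outcomes: 7! = 5040.
Probability = 21/5040 = 1/240.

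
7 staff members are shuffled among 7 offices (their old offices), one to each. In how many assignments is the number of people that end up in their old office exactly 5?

21

Pick the 5 fixed positions: C(7,5) = 21 ways.
The remaining 2 must be deranged: !2 = 1.
Total: 21 × 1 = 21.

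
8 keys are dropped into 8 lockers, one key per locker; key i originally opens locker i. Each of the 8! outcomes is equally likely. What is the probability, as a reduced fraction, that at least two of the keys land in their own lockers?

2131/8064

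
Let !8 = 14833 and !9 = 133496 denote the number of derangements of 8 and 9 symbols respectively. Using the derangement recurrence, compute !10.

!10 = (10-1)·(!9 + !8) = 9·(133496 + 14833) = 9·148329 = 1334961.

1334961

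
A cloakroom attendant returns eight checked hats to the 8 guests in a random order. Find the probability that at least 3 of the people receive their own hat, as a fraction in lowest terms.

647/8064

Favorable outcomes: Σ_{i≥3} C(8,i)·!(8-i) = 56·44 + 70·9 + 56·2 + 28·1 + 8·0 + 1·1 = 3235.
Total outcomes: 8! = 40320.
Probability = 3235/40320 = 647/8064.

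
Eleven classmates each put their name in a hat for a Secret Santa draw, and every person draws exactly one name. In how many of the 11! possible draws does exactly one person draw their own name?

Choose which one of the 11 is fixed: C(11,1) = 11.
The other 10 form a derangement: !10 = 1334961.
Total: 11 × 1334961 = 14684571.

14684571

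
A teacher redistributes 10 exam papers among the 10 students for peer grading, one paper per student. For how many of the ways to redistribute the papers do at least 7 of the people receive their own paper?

# with exactly i fixed is C(10,i)·!(10-i); sum over i=7..10:
  i=7: C(10,7)·!3 = 120·2 = 240
  i=8: C(10,8)·!2 = 45·1 = 45
  i=9: C(10,9)·!1 = 10·0 = 0
  i=10: C(10,10)·!0 = 1·1 = 1
Total = 286.

286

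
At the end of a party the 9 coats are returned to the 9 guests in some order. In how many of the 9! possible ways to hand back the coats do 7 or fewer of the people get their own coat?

362879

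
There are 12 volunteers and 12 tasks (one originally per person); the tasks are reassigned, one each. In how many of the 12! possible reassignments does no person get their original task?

176214841

The number of derangements of 12 is !12 = Σ_{k=0}^{12} (-1)^k·12!/k!
= 12! - 12!/1! + 12!/2! - 12!/3! + 12!/4! - 12!/5! + 12!/6! - 12!/7! + 12!/8! - 12!/9! + 12!/10! - 12!/11! + 12!/12!
= 479001600 - 479001600 + 239500800 - 79833600 + 19958400 - 3991680 + 665280 - 95040 + 11880 - 1320 + 132 - 12 + 1
= 176214841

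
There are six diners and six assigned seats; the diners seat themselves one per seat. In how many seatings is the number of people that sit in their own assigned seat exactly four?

15

Pick the 4 fixed positions: C(6,4) = 15 ways.
The remaining 2 must be deranged: !2 = 1.
Total: 15 × 1 = 15.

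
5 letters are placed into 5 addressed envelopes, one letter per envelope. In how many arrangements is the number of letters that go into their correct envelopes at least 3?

11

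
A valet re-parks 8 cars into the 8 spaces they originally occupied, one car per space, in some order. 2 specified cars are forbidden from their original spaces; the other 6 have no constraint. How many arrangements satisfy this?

30960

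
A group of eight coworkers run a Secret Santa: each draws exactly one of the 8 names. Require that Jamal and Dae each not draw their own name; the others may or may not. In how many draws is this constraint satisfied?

Let A_j be the event that the j-th constrained one is fixed. By inclusion-exclusion over the 2 events:
Σ_{j=0}^{2} (-1)^j C(2,j)(8-j)!
= C(2,0)·8! - C(2,1)·7! + C(2,2)·6!
= 40320 - 10080 + 720
= 30960

30960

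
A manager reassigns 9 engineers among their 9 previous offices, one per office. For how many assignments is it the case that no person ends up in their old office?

133496

By inclusion-exclusion, !9 = Σ (-1)^k · 9!/k! for k=0..9
= 9! - 9!/1! + 9!/2! - 9!/3! + 9!/4! - 9!/5! + 9!/6! - 9!/7! + 9!/8! - 9!/9!
= 362880 - 362880 + 181440 - 60480 + 15120 - 3024 + 504 - 72 + 9 - 1
= 133496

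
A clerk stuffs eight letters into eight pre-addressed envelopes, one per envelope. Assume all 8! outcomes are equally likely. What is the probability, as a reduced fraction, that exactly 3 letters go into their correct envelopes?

11/180

Favorable outcomes: C(8,3)·!5 = 56·44 = 2464.
Total outcomes: 8! = 40320.
Probability = 2464/40320 = 11/180.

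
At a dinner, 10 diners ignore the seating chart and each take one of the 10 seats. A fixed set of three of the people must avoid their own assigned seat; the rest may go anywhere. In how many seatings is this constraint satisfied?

Let A_j be the event that the j-th constrained one is fixed. By inclusion-exclusion over the 3 events:
Σ_{j=0}^{3} (-1)^j C(3,j)(10-j)!
= C(3,0)·10! - C(3,1)·9! + C(3,2)·8! - C(3,3)·7!
= 3628800 - 1088640 + 120960 - 5040
= 2656080

2656080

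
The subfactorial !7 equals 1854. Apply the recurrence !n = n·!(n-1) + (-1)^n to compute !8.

!8 = 8·1854 + 1 = 14833.

14833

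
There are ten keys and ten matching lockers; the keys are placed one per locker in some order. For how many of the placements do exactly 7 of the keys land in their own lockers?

240

Choose which 7 of the 10 are fixed: C(10,7) = 120.
The remaining 3 must be deranged: !3 = 2.
Total: 120 × 2 = 240.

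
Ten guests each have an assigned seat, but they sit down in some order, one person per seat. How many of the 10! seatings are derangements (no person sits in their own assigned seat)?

1334961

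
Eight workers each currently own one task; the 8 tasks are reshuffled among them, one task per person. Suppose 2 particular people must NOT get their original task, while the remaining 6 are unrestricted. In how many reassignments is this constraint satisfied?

30960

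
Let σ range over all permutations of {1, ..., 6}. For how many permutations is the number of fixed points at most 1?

# with exactly i fixed is C(6,i)·!(6-i); sum over i=0..1:
  i=0: C(6,0)·!6 = 1·265 = 265
  i=1: C(6,1)·!5 = 6·44 = 264
Total = 529.

529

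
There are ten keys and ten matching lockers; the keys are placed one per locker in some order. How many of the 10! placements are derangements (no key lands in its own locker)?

!10 is the nearest integer to 10!/e.
10! = 3628800, and 3628800/e ≈ 1334960.92, so !10 = 1334961.

1334961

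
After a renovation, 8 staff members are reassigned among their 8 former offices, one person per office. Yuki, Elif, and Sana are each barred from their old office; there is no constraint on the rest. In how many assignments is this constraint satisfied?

Inclusion-exclusion on the 3 forbidden self-matches:
Σ_{j=0}^{3} (-1)^j C(3,j)(8-j)!
= C(3,0)·8! - C(3,1)·7! + C(3,2)·6! - C(3,3)·5!
= 40320 - 15120 + 2160 - 120
= 27240

27240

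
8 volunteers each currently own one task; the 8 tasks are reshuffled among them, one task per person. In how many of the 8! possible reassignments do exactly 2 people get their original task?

7420

Pick the 2 fixed positions: C(8,2) = 28 ways.
The remaining 6 must be deranged: !6 = 265.
Total: 28 × 265 = 7420.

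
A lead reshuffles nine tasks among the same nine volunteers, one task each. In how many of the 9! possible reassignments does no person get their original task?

133496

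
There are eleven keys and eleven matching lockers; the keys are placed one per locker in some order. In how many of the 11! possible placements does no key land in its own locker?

14684570

!11 = 11! · Σ_{k=0}^{11} (-1)^k/k!
= 11! - 11!/1! + 11!/2! - 11!/3! + 11!/4! - 11!/5! + 11!/6! - 11!/7! + 11!/8! - 11!/9! + 11!/10! - 11!/11!
= 39916800 - 39916800 + 19958400 - 6652800 + 1663200 - 332640 + 55440 - 7920 + 990 - 110 + 11 - 1
= 14684570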